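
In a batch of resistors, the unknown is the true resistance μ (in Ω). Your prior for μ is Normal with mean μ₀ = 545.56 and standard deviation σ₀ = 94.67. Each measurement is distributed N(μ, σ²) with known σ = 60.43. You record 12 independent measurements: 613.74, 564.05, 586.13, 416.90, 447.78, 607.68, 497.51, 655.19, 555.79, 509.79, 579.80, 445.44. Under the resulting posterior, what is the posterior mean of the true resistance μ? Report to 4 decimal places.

For Normal data with known variance σ², a Normal(μ₀, σ₀²) prior on μ is conjugate. Posterior precision = 1/σ₀² + n/σ²; posterior mean is the precision-weighted average of μ₀ and x̄.
Σxᵢ = 613.74 + 564.05 + 586.13 + 416.90 + 447.78 + 607.68 + 497.51 + 655.19 + 555.79 + 509.79 + 579.80 + 445.44 = 6479.8, so n·x̄ = 6479.8.
σ₀² = 94.67² = 8962.4089, σ² = 60.43² = 3651.7849; σ² + n·σ₀² = 3651.7849 + 12·8962.4089 = 111200.6917.
Posterior mean = (μ₀/σ₀² + n·x̄/σ²)/(1/σ₀² + n/σ²) = (σ²·μ₀ + σ₀²·n·x̄)/(σ² + n·σ₀²) = (3651.7849·545.56 + 8962.4089·6479.8)/111200.6917 = 60066884.960264/111200.6917 = 540.1665.

540.1665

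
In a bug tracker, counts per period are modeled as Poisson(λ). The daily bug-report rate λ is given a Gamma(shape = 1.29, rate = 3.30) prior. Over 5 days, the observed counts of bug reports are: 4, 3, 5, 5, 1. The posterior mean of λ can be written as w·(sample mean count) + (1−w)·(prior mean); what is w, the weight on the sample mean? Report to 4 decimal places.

With a Gamma(shape α, rate β) prior, the Poisson likelihood is conjugate: the posterior is Gamma(α + ΣXᵢ, β + n).
Posterior mean = (α₀+S)/(β₀+n) = [n/(β₀+n)]·(S/n) + [β₀/(β₀+n)]·(α₀/β₀), so only n and β₀ enter the weight.
Weight on data w = n/(β₀+n) = 5/(3.30+5) = 5/8.30 = 0.6024.

0.6024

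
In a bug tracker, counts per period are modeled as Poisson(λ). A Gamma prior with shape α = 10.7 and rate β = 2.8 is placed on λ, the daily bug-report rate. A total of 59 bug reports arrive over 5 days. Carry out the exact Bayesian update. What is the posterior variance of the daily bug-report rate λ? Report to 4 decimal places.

With a Gamma(shape α, rate β) prior, the Poisson likelihood is conjugate: the posterior is Gamma(α + ΣXᵢ, β + n).
Posterior: Gamma(α+S, β+n) = Gamma(10.7+59, 2.8+5) = Gamma(69.7, 7.8).
Var = α/β² = 69.7/7.8² = 1.1456.

1.1456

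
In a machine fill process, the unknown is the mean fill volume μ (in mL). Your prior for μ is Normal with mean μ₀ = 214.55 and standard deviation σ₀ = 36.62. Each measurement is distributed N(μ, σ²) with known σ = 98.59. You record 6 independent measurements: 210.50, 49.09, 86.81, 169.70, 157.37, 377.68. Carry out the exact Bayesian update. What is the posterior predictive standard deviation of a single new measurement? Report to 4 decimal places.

For Normal data with known variance σ², a Normal(μ₀, σ₀²) prior on μ is conjugate. Posterior precision = 1/σ₀² + n/σ²; posterior mean is the precision-weighted average of μ₀ and x̄.
σ₀² = 36.62² = 1341.0244, σ² = 98.59² = 9719.9881; σ² + n·σ₀² = 9719.9881 + 6·1341.0244 = 17766.1345.
Posterior precision = 1/σ₀² + n/σ² = 1/1341.0244 + 6/9719.9881 = (σ² + n·σ₀²)/(σ₀²σ²) = 17766.1345/(1341.0244·9719.9881); posterior variance σₙ² = σ₀²σ²/(σ² + n·σ₀²) = 1341.0244·9719.9881/17766.1345 = 733.684708.
Predictive variance for one new observation = σₙ² + σ² = 1341.0244·9719.9881/17766.1345 + 9719.9881 = σ²·(σ₀² + 17766.1345)/17766.1345 = 9719.9881·19107.1589/17766.1345 = 10453.672808; SD = √(9719.9881·19107.1589/17766.1345) = 102.2432.

102.2432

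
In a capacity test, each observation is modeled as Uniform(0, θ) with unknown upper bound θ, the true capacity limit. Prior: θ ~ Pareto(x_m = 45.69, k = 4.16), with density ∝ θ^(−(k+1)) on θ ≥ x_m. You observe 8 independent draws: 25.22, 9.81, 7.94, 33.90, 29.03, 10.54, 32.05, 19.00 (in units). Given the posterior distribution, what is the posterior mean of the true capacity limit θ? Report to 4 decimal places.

A Pareto(scale x_m, shape k) prior on the upper bound θ of Uniform(0, θ) is conjugate: posterior is Pareto(max(x_m, max xᵢ), k + n).
Sample maximum = 33.90; prior scale x_m = 45.69 → posterior scale = max = 45.69.
Posterior shape = 4.16 + 8 = 12.16.
E[θ|data] = k·x_m/(k−1) = 12.16·45.69/11.16 = 49.7841.

49.7841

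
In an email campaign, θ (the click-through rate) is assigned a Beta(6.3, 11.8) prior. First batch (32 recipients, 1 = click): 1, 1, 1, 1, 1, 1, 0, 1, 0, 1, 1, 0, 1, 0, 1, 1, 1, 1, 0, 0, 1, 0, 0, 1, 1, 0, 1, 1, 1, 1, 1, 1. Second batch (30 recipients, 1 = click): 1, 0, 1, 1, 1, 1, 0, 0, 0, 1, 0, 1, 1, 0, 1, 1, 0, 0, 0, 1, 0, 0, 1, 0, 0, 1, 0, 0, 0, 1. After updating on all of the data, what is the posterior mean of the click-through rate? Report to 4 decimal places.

The Beta prior is conjugate to a Binomial/Bernoulli likelihood; the update adds successes to α and failures to β.
After batch 1: Beta(6.3+23, 11.8+9) = Beta(29.3, 20.8).
After batch 2: Beta(29.3+14, 20.8+16) = Beta(43.3, 36.8).
Posterior mean = α/(α+β) = 43.3/80.1 = 0.5406.

0.5406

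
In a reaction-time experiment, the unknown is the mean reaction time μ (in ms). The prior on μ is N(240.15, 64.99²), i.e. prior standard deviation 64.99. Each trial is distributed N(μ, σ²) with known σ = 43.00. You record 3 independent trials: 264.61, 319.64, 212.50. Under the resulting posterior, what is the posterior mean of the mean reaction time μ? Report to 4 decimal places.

For Normal data with known variance σ², a Normal(μ₀, σ₀²) prior on μ is conjugate. Posterior precision = 1/σ₀² + n/σ²; posterior mean is the precision-weighted average of μ₀ and x̄.
Σxᵢ = 264.61 + 319.64 + 212.50 = 796.75, so n·x̄ = 796.75.
σ₀² = 64.99² = 4223.7001, σ² = 43.00² = 1849; σ² + n·σ₀² = 1849 + 3·4223.7001 = 14520.1003.
Posterior mean = (μ₀/σ₀² + n·x̄/σ²)/(1/σ₀² + n/σ²) = (σ²·μ₀ + σ₀²·n·x̄)/(σ² + n·σ₀²) = (1849·240.15 + 4223.7001·796.75)/14520.1003 = 3809270.404675/14520.1003 = 262.3446.

262.3446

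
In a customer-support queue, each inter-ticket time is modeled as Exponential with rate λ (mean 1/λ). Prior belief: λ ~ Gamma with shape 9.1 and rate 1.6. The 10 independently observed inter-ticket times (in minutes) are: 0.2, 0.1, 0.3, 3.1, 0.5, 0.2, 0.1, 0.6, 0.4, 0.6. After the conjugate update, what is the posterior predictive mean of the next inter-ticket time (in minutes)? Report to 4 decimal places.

With a Gamma(shape α, rate β) prior on the exponential rate λ, the posterior after n observations with total T = Σxᵢ is Gamma(α+n, β+T).
Sum of observations T = 6.1 minutes; n = 10.
Posterior: Gamma(9.1+10, 1.6+6.1) = Gamma(19.1, 7.7).
The predictive distribution for the next observation is Lomax; its mean is β/(α−1) = 7.7/18.1 = 0.4254.

0.4254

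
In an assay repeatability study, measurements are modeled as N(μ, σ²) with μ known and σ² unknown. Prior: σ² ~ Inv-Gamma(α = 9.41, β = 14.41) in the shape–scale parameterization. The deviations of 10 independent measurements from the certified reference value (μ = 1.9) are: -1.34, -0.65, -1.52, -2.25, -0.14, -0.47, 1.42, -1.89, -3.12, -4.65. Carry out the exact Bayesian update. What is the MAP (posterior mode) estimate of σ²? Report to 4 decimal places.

With known mean μ and an Inverse-Gamma(α, β) prior on σ², the Normal likelihood is conjugate: posterior is Inv-Gamma(α + n/2, β + Σ(xᵢ−μ)²/2).
Σ(xᵢ−μ)² = (-1.34)² + (-0.65)² + (-1.52)² + (-2.25)² + (-0.14)² + (-0.47)² + (1.42)² + (-1.89)² + (-3.12)² + (-4.65)² = 46.7769.
Posterior: Inv-Gamma(9.41 + 10/2, 14.41 + 46.7769/2) = Inv-Gamma(14.41, 37.79845).
Mode = β/(α+1) = 37.79845/15.41 = 2.4529.

2.4529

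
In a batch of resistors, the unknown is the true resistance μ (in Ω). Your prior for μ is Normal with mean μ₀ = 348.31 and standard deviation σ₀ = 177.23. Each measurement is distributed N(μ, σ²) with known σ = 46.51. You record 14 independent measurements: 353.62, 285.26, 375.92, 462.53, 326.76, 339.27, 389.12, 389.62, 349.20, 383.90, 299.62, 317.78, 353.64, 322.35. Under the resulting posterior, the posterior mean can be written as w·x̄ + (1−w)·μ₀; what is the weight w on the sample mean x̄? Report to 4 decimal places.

For Normal data with known variance σ², a Normal(μ₀, σ₀²) prior on μ is conjugate. Posterior precision = 1/σ₀² + n/σ²; posterior mean is the precision-weighted average of μ₀ and x̄.
σ₀² = 177.23² = 31410.4729, σ² = 46.51² = 2163.1801. Prior precision 1/σ₀² = 1/31410.4729; data precision n/σ² = 14/2163.1801.
w = (n/σ²)/(1/σ₀² + n/σ²) = n·σ₀²/(σ² + n·σ₀²) = 14·31410.4729/(2163.1801 + 14·31410.4729) = 439746.6206/441909.8007 = 0.9951.

0.9951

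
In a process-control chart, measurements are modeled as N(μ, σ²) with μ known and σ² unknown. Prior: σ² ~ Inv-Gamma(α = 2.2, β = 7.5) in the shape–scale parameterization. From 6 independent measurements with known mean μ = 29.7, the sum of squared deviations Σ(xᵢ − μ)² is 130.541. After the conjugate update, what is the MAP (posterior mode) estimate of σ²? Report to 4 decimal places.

11.7372

With known mean μ and an Inverse-Gamma(α, β) prior on σ², the Normal likelihood is conjugate: posterior is Inv-Gamma(α + n/2, β + Σ(xᵢ−μ)²/2).
Posterior: Inv-Gamma(2.2 + 6/2, 7.5 + 130.541/2) = Inv-Gamma(5.20, 72.7705).
Mode = β/(α+1) = 72.7705/6.20 = 11.7372.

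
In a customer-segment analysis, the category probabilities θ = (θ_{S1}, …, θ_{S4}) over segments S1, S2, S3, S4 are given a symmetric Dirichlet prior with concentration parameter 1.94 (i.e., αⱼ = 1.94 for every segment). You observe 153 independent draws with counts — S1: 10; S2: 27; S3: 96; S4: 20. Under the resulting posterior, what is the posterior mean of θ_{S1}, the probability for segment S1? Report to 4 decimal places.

The Dirichlet prior is conjugate to the Multinomial likelihood: each posterior αⱼ = prior αⱼ + observed count nⱼ.
Posterior concentration: (11.94, 28.94, 97.94, 21.94), total = 160.76.
E[θ_{S1}|data] = α_{S1}/Σα = 11.94/160.76 = 0.0743.

0.0743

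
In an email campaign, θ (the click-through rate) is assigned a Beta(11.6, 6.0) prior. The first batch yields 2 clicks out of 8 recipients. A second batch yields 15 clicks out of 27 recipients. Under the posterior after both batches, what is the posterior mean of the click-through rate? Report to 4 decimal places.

0.5437

The Beta prior is conjugate to a Binomial/Bernoulli likelihood; the update adds successes to α and failures to β.
After batch 1: Beta(11.6+2, 6.0+6) = Beta(13.6, 12.0).
After batch 2: Beta(13.6+15, 12.0+12) = Beta(28.6, 24.0).
Posterior mean = α/(α+β) = 28.6/52.6 = 0.5437.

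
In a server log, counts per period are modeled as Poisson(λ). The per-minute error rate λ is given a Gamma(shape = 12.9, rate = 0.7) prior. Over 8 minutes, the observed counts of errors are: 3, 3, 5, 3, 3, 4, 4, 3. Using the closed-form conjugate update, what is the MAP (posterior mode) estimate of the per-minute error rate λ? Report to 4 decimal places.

With a Gamma(shape α, rate β) prior, the Poisson likelihood is conjugate: the posterior is Gamma(α + ΣXᵢ, β + n).
Sum of counts S = 28 over n = 8 minutes.
Posterior: Gamma(α+S, β+n) = Gamma(12.9+28, 0.7+8) = Gamma(40.9, 8.7).
Mode of Gamma(α,β) for α≥1 is (α−1)/β = 39.9/8.7 = 4.5862.

4.5862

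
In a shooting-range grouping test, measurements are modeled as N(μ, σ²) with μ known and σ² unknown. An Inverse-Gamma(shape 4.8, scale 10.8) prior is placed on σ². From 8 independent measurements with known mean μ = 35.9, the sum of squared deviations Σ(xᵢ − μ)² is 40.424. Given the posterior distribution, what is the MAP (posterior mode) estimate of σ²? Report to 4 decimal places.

3.1645

With known mean μ and an Inverse-Gamma(α, β) prior on σ², the Normal likelihood is conjugate: posterior is Inv-Gamma(α + n/2, β + Σ(xᵢ−μ)²/2).
Posterior: Inv-Gamma(4.8 + 8/2, 10.8 + 40.424/2) = Inv-Gamma(8.80, 31.0120).
Mode = β/(α+1) = 31.0120/9.80 = 3.1645.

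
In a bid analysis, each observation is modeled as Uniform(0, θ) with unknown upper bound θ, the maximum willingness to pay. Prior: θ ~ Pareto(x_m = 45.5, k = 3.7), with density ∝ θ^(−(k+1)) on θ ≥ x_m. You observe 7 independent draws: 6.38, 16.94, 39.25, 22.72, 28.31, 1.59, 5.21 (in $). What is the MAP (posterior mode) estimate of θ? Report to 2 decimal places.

45.50

A Pareto(scale x_m, shape k) prior on the upper bound θ of Uniform(0, θ) is conjugate: posterior is Pareto(max(x_m, max xᵢ), k + n).
Sample maximum = 39.25; prior scale x_m = 45.5 → posterior scale = max = 45.50.
Posterior shape = 3.7 + 7 = 10.7.
The Pareto density is decreasing on [x_m, ∞), so the mode is x_m = 45.50.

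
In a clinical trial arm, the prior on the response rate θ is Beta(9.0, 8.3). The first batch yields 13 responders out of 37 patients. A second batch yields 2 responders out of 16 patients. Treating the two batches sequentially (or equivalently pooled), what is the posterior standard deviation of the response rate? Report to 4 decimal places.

0.0562

The Beta prior is conjugate to a Binomial/Bernoulli likelihood; the update adds successes to α and failures to β.
After batch 1: Beta(9.0+13, 8.3+24) = Beta(22.0, 32.3).
After batch 2: Beta(22.0+2, 32.3+14) = Beta(24.0, 46.3).
Var = αβ/((α+β)²(α+β+1)) = 24.0·46.3/(70.3²·71.3) = 0.00315349; SD = √0.00315349 = 0.0562.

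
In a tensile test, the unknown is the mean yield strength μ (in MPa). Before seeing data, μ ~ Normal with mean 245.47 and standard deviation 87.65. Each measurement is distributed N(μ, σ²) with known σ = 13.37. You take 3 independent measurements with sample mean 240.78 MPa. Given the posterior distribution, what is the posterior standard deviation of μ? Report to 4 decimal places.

7.6894

For Normal data with known variance σ², a Normal(μ₀, σ₀²) prior on μ is conjugate. Posterior precision = 1/σ₀² + n/σ²; posterior mean is the precision-weighted average of μ₀ and x̄.
σ₀² = 87.65² = 7682.5225, σ² = 13.37² = 178.7569; σ² + n·σ₀² = 178.7569 + 3·7682.5225 = 23226.3244.
Posterior precision = 1/σ₀² + n/σ² = 1/7682.5225 + 3/178.7569 = (σ² + n·σ₀²)/(σ₀²σ²) = 23226.3244/(7682.5225·178.7569); posterior variance σₙ² = σ₀²σ²/(σ² + n·σ₀²) = 7682.5225·178.7569/23226.3244 = 59.127044.
Posterior SD = √σₙ² = √(7682.5225·178.7569/23226.3244) = 7.6894.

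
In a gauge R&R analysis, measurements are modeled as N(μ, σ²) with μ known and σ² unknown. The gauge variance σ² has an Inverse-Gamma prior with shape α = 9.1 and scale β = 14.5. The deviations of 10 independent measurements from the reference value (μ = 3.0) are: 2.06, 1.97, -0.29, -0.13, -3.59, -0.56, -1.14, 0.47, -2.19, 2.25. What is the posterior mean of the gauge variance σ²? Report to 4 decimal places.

With known mean μ and an Inverse-Gamma(α, β) prior on σ², the Normal likelihood is conjugate: posterior is Inv-Gamma(α + n/2, β + Σ(xᵢ−μ)²/2).
Σ(xᵢ−μ)² = (2.06)² + (1.97)² + (-0.29)² + (-0.13)² + (-3.59)² + (-0.56)² + (-1.14)² + (0.47)² + (-2.19)² + (2.25)² = 32.8063.
Posterior: Inv-Gamma(9.1 + 10/2, 14.5 + 32.8063/2) = Inv-Gamma(14.10, 30.90315).
E[σ²|data] = β/(α−1) = 30.90315/13.10 = 2.3590.

2.3590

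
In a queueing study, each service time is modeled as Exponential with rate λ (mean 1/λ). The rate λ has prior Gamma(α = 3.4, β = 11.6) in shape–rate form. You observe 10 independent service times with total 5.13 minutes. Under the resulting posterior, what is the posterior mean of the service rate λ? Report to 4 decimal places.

0.8010

With a Gamma(shape α, rate β) prior on the exponential rate λ, the posterior after n observations with total T = Σxᵢ is Gamma(α+n, β+T).
Posterior: Gamma(3.4+10, 11.6+5.13) = Gamma(13.4, 16.73).
Posterior mean of λ = α/β = 13.4/16.73 = 0.8010.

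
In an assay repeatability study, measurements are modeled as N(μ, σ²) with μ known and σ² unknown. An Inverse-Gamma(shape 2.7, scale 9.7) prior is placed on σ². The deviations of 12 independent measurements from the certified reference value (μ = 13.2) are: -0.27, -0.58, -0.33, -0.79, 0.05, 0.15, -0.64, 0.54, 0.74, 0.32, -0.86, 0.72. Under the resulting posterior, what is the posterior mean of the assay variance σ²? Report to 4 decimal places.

With known mean μ and an Inverse-Gamma(α, β) prior on σ², the Normal likelihood is conjugate: posterior is Inv-Gamma(α + n/2, β + Σ(xᵢ−μ)²/2).
Σ(xᵢ−μ)² = (-0.27)² + (-0.58)² + (-0.33)² + (-0.79)² + (0.05)² + (0.15)² + (-0.64)² + (0.54)² + (0.74)² + (0.32)² + (-0.86)² + (0.72)² = 3.7765.
Posterior: Inv-Gamma(2.7 + 12/2, 9.7 + 3.7765/2) = Inv-Gamma(8.70, 11.58825).
E[σ²|data] = β/(α−1) = 11.58825/7.70 = 1.5050.

1.5050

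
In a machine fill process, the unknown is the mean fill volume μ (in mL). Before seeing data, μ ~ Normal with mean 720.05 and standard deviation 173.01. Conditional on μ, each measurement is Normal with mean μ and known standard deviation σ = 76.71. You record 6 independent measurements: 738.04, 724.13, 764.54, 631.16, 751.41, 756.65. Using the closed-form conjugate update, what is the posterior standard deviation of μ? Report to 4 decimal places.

For Normal data with known variance σ², a Normal(μ₀, σ₀²) prior on μ is conjugate. Posterior precision = 1/σ₀² + n/σ²; posterior mean is the precision-weighted average of μ₀ and x̄.
σ₀² = 173.01² = 29932.4601, σ² = 76.71² = 5884.4241; σ² + n·σ₀² = 5884.4241 + 6·29932.4601 = 185479.1847.
Posterior precision = 1/σ₀² + n/σ² = 1/29932.4601 + 6/5884.4241 = (σ² + n·σ₀²)/(σ₀²σ²) = 185479.1847/(29932.4601·5884.4241); posterior variance σₙ² = σ₀²σ²/(σ² + n·σ₀²) = 29932.4601·5884.4241/185479.1847 = 949.622945.
Posterior SD = √σₙ² = √(29932.4601·5884.4241/185479.1847) = 30.8160.

30.8160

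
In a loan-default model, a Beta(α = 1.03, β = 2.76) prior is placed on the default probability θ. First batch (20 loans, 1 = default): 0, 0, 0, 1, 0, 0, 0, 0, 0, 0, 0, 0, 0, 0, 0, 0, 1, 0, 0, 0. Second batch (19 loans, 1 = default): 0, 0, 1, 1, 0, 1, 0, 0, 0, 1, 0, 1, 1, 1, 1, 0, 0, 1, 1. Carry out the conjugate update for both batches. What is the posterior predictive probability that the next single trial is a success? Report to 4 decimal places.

The Beta prior is conjugate to a Binomial/Bernoulli likelihood; the update adds successes to α and failures to β.
After batch 1: Beta(1.03+2, 2.76+18) = Beta(3.03, 20.76).
After batch 2: Beta(3.03+10, 20.76+9) = Beta(13.03, 29.76).
For a single future Bernoulli trial, P(success | data) = α/(α+β) = 0.3045.

0.3045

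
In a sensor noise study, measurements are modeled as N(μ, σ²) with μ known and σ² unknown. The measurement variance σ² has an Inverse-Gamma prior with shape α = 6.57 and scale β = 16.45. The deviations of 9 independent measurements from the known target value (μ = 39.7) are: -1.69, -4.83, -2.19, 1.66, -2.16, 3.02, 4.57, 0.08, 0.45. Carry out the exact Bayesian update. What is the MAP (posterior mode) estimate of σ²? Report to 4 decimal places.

4.2053

With known mean μ and an Inverse-Gamma(α, β) prior on σ², the Normal likelihood is conjugate: posterior is Inv-Gamma(α + n/2, β + Σ(xᵢ−μ)²/2).
Σ(xᵢ−μ)² = (-1.69)² + (-4.83)² + (-2.19)² + (1.66)² + (-2.16)² + (3.02)² + (4.57)² + (0.08)² + (0.45)² = 68.6165.
Posterior: Inv-Gamma(6.57 + 9/2, 16.45 + 68.6165/2) = Inv-Gamma(11.07, 50.75825).
Mode = β/(α+1) = 50.75825/12.07 = 4.2053.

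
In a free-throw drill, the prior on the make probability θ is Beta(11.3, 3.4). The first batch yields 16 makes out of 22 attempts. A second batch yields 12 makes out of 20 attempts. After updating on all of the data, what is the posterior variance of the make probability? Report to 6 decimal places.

0.003686

The Beta prior is conjugate to a Binomial/Bernoulli likelihood; the update adds successes to α and failures to β.
After batch 1: Beta(11.3+16, 3.4+6) = Beta(27.3, 9.4).
After batch 2: Beta(27.3+12, 9.4+8) = Beta(39.3, 17.4).
Var = αβ/((α+β)²(α+β+1)) = 39.3·17.4/(56.7²·57.7) = 0.003686.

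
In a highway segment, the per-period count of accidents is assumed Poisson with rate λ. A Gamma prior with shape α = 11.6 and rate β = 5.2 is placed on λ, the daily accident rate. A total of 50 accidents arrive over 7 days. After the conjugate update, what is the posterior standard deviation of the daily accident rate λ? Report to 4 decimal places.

With a Gamma(shape α, rate β) prior, the Poisson likelihood is conjugate: the posterior is Gamma(α + ΣXᵢ, β + n).
Posterior: Gamma(α+S, β+n) = Gamma(11.6+50, 5.2+7) = Gamma(61.6, 12.2).
SD = √α/β = √61.6/12.2 = 0.6433.

0.6433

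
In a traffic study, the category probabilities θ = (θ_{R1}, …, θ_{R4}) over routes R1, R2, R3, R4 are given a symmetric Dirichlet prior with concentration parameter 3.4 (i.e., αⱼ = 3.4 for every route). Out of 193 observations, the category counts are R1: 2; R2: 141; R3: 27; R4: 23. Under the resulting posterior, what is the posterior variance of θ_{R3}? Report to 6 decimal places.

The Dirichlet prior is conjugate to the Multinomial likelihood: each posterior αⱼ = prior αⱼ + observed count nⱼ.
Posterior concentration: (5.4, 144.4, 30.4, 26.4), total = 206.6.
Var[θ_j] = α_j(Σα−α_j)/((Σα)²(Σα+1)) = 30.4·176.2/(206.6²·207.6) = 0.000604.

0.000604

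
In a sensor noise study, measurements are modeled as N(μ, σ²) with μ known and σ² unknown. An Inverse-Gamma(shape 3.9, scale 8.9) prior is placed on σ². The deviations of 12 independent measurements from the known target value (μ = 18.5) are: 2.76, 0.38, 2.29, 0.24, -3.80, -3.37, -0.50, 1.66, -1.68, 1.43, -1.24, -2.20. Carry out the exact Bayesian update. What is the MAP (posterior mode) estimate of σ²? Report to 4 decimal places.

3.2528

With known mean μ and an Inverse-Gamma(α, β) prior on σ², the Normal likelihood is conjugate: posterior is Inv-Gamma(α + n/2, β + Σ(xᵢ−μ)²/2).
Σ(xᵢ−μ)² = (2.76)² + (0.38)² + (2.29)² + (0.24)² + (-3.80)² + (-3.37)² + (-0.50)² + (1.66)² + (-1.68)² + (1.43)² + (-1.24)² + (-2.20)² = 53.1111.
Posterior: Inv-Gamma(3.9 + 12/2, 8.9 + 53.1111/2) = Inv-Gamma(9.90, 35.45555).
Mode = β/(α+1) = 35.45555/10.90 = 3.2528.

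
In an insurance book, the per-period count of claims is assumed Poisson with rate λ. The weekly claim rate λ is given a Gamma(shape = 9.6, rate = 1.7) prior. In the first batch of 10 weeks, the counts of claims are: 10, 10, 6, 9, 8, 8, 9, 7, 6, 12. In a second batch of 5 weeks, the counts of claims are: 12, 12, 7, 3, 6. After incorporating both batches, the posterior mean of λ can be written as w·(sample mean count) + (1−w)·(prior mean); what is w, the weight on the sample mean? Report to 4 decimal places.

0.8982

With a Gamma(shape α, rate β) prior, the Poisson likelihood is conjugate: the posterior is Gamma(α + ΣXᵢ, β + n).
Total number of weeks: n = 10 + 5 = 15.
Posterior mean = (α₀+S)/(β₀+n) = [n/(β₀+n)]·(S/n) + [β₀/(β₀+n)]·(α₀/β₀), so only n and β₀ enter the weight.
Weight on data w = n/(β₀+n) = 15/(1.7+15) = 15/16.7 = 0.8982.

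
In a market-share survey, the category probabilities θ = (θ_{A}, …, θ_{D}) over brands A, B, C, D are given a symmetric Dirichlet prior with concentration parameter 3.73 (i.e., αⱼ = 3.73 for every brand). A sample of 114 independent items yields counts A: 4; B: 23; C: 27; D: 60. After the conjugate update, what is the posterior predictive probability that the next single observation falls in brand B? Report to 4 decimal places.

The Dirichlet prior is conjugate to the Multinomial likelihood: each posterior αⱼ = prior αⱼ + observed count nⱼ.
Posterior concentration: (7.73, 26.73, 30.73, 63.73), total = 128.92.
P(next = B | data) = α_{B}/Σα = 0.2073.

0.2073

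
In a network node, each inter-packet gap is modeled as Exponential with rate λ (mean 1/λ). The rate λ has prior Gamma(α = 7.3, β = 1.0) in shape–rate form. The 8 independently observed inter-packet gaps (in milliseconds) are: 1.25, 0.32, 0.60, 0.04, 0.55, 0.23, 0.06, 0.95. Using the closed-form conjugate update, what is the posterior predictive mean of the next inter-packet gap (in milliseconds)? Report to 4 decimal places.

0.3497

With a Gamma(shape α, rate β) prior on the exponential rate λ, the posterior after n observations with total T = Σxᵢ is Gamma(α+n, β+T).
Sum of observations T = 4.00 milliseconds; n = 8.
Posterior: Gamma(7.3+8, 1.0+4.00) = Gamma(15.3, 5.00).
The predictive distribution for the next observation is Lomax; its mean is β/(α−1) = 5.00/14.3 = 0.3497.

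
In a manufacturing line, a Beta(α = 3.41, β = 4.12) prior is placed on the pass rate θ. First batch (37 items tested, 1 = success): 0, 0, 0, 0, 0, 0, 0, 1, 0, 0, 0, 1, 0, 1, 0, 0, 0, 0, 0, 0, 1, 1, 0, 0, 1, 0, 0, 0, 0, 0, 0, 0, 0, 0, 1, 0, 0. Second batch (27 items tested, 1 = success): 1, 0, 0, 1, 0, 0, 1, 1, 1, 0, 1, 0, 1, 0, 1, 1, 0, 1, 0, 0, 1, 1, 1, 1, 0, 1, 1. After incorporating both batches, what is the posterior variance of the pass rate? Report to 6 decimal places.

0.003211

The Beta prior is conjugate to a Binomial/Bernoulli likelihood; the update adds successes to α and failures to β.
After batch 1: Beta(3.41+7, 4.12+30) = Beta(10.41, 34.12).
After batch 2: Beta(10.41+16, 34.12+11) = Beta(26.41, 45.12).
Var = αβ/((α+β)²(α+β+1)) = 26.41·45.12/(71.53²·72.53) = 0.003211.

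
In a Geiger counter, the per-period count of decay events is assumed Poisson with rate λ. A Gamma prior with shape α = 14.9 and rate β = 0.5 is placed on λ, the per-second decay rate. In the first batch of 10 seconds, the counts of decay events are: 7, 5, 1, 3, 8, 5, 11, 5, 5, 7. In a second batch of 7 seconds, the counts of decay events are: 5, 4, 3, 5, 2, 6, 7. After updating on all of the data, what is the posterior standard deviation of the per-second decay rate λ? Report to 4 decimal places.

0.5825

With a Gamma(shape α, rate β) prior, the Poisson likelihood is conjugate: the posterior is Gamma(α + ΣXᵢ, β + n).
Batch 1: sum of counts S = 57 over n = 10 seconds.
After batch 1: Gamma(α+S, β+n) = Gamma(14.9+57, 0.5+10) = Gamma(71.9, 10.5).
Batch 2: sum of counts S = 32 over n = 7 seconds.
After batch 2: Gamma(α+S, β+n) = Gamma(71.9+32, 10.5+7) = Gamma(103.9, 17.5).
SD = √α/β = √103.9/17.5 = 0.5825.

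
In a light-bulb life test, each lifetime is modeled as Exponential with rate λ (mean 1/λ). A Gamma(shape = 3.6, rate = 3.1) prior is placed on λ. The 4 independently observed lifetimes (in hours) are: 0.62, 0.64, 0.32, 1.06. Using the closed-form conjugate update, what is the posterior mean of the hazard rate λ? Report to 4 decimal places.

1.3240

With a Gamma(shape α, rate β) prior on the exponential rate λ, the posterior after n observations with total T = Σxᵢ is Gamma(α+n, β+T).
Sum of observations T = 2.64 hours; n = 4.
Posterior: Gamma(3.6+4, 3.1+2.64) = Gamma(7.6, 5.74).
Posterior mean of λ = α/β = 7.6/5.74 = 1.3240.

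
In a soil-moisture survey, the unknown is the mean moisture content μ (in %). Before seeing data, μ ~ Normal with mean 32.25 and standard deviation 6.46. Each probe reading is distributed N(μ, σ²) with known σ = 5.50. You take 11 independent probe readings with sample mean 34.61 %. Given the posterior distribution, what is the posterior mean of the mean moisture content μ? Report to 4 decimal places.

For Normal data with known variance σ², a Normal(μ₀, σ₀²) prior on μ is conjugate. Posterior precision = 1/σ₀² + n/σ²; posterior mean is the precision-weighted average of μ₀ and x̄.
n·x̄ = 11·34.61 = 380.71.
σ₀² = 6.46² = 41.7316, σ² = 5.50² = 30.25; σ² + n·σ₀² = 30.25 + 11·41.7316 = 489.2976.
Posterior mean = (μ₀/σ₀² + n·x̄/σ²)/(1/σ₀² + n/σ²) = (σ²·μ₀ + σ₀²·n·x̄)/(σ² + n·σ₀²) = (30.25·32.25 + 41.7316·380.71)/489.2976 = 16863.199936/489.2976 = 34.4641.

34.4641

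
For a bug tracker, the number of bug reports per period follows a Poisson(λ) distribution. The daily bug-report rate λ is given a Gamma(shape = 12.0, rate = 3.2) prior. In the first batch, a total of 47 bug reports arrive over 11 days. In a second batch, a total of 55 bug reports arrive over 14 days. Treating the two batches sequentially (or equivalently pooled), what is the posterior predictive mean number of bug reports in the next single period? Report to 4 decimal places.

4.0426

With a Gamma(shape α, rate β) prior, the Poisson likelihood is conjugate: the posterior is Gamma(α + ΣXᵢ, β + n).
After batch 1: Gamma(α+S, β+n) = Gamma(12.0+47, 3.2+11) = Gamma(59.0, 14.2).
After batch 2: Gamma(α+S, β+n) = Gamma(59.0+55, 14.2+14) = Gamma(114.0, 28.2).
The predictive distribution for one future period is NegBinom with mean α/β = 4.0426.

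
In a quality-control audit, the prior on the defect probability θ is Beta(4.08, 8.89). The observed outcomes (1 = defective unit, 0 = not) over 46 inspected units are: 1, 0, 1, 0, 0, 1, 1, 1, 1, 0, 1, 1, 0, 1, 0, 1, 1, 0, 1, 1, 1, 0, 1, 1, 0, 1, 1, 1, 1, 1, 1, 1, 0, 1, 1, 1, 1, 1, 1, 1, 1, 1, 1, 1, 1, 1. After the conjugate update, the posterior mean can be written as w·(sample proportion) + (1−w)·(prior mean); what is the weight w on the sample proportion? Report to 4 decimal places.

The Beta prior is conjugate to a Binomial/Bernoulli likelihood; the update adds successes to α and failures to β.
Posterior mean = (α₀+k)/(α₀+β₀+n) = [n/(α₀+β₀+n)]·(k/n) + [(α₀+β₀)/(α₀+β₀+n)]·α₀/(α₀+β₀), so only n and the prior enter the weight.
The weight on the data is w = n/(α₀+β₀+n) = 46/(4.08+8.89+46) = 46/58.97 = 0.7801.

0.7801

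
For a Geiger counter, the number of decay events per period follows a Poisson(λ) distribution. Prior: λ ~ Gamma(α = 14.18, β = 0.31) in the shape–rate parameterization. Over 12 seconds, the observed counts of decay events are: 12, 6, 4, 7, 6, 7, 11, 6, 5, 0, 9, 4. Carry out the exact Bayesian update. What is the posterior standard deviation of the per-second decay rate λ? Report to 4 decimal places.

0.7757

With a Gamma(shape α, rate β) prior, the Poisson likelihood is conjugate: the posterior is Gamma(α + ΣXᵢ, β + n).
Sum of counts S = 77 over n = 12 seconds.
Posterior: Gamma(α+S, β+n) = Gamma(14.18+77, 0.31+12) = Gamma(91.18, 12.31).
SD = √α/β = √91.18/12.31 = 0.7757.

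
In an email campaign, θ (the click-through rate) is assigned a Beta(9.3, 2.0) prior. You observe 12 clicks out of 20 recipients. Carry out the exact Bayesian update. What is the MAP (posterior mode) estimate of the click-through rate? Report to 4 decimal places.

The Beta prior is conjugate to a Binomial/Bernoulli likelihood; the update adds successes to α and failures to β.
Posterior: Beta(α+k, β+n−k) = Beta(9.3+12, 2.0+8) = Beta(21.3, 10.0).
Mode of Beta(a,b) for a,b>1 is (a−1)/(a+b−2) = 20.3/29.3 = 0.6928.

0.6928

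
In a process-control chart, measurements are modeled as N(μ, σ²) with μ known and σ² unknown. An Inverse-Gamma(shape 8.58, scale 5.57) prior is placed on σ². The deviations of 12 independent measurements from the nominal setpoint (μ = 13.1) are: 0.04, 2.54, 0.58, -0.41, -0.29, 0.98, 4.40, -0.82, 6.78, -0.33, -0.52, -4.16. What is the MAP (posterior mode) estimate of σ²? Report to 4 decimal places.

3.3000

With known mean μ and an Inverse-Gamma(α, β) prior on σ², the Normal likelihood is conjugate: posterior is Inv-Gamma(α + n/2, β + Σ(xᵢ−μ)²/2).
Σ(xᵢ−μ)² = (0.04)² + (2.54)² + (0.58)² + (-0.41)² + (-0.29)² + (0.98)² + (4.40)² + (-0.82)² + (6.78)² + (-0.33)² + (-0.52)² + (-4.16)² = 91.6879.
Posterior: Inv-Gamma(8.58 + 12/2, 5.57 + 91.6879/2) = Inv-Gamma(14.58, 51.41395).
Mode = β/(α+1) = 51.41395/15.58 = 3.3000.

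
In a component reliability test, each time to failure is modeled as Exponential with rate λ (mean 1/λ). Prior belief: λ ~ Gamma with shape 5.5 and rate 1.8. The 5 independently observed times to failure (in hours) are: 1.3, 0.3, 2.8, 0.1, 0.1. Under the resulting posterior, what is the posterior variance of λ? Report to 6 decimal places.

0.256348

With a Gamma(shape α, rate β) prior on the exponential rate λ, the posterior after n observations with total T = Σxᵢ is Gamma(α+n, β+T).
Sum of observations T = 4.6 hours; n = 5.
Posterior: Gamma(5.5+5, 1.8+4.6) = Gamma(10.5, 6.4).
Var = α/β² = 0.256348.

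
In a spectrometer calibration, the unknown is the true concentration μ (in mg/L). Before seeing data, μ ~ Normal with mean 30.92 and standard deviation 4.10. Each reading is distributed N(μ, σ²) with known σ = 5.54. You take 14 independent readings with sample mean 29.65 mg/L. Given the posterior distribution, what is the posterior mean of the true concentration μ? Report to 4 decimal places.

29.7965

For Normal data with known variance σ², a Normal(μ₀, σ₀²) prior on μ is conjugate. Posterior precision = 1/σ₀² + n/σ²; posterior mean is the precision-weighted average of μ₀ and x̄.
n·x̄ = 14·29.65 = 415.1.
σ₀² = 4.10² = 16.81, σ² = 5.54² = 30.6916; σ² + n·σ₀² = 30.6916 + 14·16.81 = 266.0316.
Posterior mean = (μ₀/σ₀² + n·x̄/σ²)/(1/σ₀² + n/σ²) = (σ²·μ₀ + σ₀²·n·x̄)/(σ² + n·σ₀²) = (30.6916·30.92 + 16.81·415.1)/266.0316 = 7926.815272/266.0316 = 29.7965.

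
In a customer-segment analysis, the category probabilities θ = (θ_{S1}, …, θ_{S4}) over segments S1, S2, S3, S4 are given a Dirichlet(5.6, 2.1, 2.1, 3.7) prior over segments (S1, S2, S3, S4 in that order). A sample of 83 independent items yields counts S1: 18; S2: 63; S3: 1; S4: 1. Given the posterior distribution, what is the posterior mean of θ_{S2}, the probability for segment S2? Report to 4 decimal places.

The Dirichlet prior is conjugate to the Multinomial likelihood: each posterior αⱼ = prior αⱼ + observed count nⱼ.
Posterior concentration: (23.6, 65.1, 3.1, 4.7), total = 96.5.
E[θ_{S2}|data] = α_{S2}/Σα = 65.1/96.5 = 0.6746.

0.6746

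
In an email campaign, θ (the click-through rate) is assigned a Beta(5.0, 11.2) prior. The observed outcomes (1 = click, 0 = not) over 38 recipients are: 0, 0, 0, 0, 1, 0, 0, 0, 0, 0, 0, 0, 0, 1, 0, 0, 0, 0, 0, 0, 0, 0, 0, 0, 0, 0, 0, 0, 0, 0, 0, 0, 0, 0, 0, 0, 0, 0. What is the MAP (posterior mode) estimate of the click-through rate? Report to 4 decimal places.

The Beta prior is conjugate to a Binomial/Bernoulli likelihood; the update adds successes to α and failures to β.
Posterior: Beta(α+k, β+n−k) = Beta(5.0+2, 11.2+36) = Beta(7.0, 47.2).
Mode of Beta(a,b) for a,b>1 is (a−1)/(a+b−2) = 6.0/52.2 = 0.1149.

0.1149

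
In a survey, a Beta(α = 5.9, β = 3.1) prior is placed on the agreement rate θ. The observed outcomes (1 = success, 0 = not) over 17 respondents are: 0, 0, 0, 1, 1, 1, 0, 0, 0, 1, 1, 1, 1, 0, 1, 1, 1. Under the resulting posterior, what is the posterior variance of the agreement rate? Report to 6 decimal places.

0.008798

The Beta prior is conjugate to a Binomial/Bernoulli likelihood; the update adds successes to α and failures to β.
Posterior: Beta(α+k, β+n−k) = Beta(5.9+10, 3.1+7) = Beta(15.9, 10.1).
Var = αβ/((α+β)²(α+β+1)) = 15.9·10.1/(26.0²·27.0) = 0.008798.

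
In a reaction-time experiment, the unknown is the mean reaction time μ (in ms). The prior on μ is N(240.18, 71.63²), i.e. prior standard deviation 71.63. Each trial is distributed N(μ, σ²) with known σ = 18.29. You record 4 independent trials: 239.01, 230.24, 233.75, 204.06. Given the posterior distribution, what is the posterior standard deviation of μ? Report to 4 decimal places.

For Normal data with known variance σ², a Normal(μ₀, σ₀²) prior on μ is conjugate. Posterior precision = 1/σ₀² + n/σ²; posterior mean is the precision-weighted average of μ₀ and x̄.
σ₀² = 71.63² = 5130.8569, σ² = 18.29² = 334.5241; σ² + n·σ₀² = 334.5241 + 4·5130.8569 = 20857.9517.
Posterior precision = 1/σ₀² + n/σ² = 1/5130.8569 + 4/334.5241 = (σ² + n·σ₀²)/(σ₀²σ²) = 20857.9517/(5130.8569·334.5241); posterior variance σₙ² = σ₀²σ²/(σ² + n·σ₀²) = 5130.8569·334.5241/20857.9517 = 82.289733.
Posterior SD = √σₙ² = √(5130.8569·334.5241/20857.9517) = 9.0714.

9.0714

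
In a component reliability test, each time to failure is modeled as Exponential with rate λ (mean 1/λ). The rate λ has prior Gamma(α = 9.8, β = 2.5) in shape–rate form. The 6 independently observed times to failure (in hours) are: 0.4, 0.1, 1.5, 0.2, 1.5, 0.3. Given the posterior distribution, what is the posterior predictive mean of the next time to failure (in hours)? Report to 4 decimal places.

0.4392

With a Gamma(shape α, rate β) prior on the exponential rate λ, the posterior after n observations with total T = Σxᵢ is Gamma(α+n, β+T).
Sum of observations T = 4.0 hours; n = 6.
Posterior: Gamma(9.8+6, 2.5+4.0) = Gamma(15.8, 6.5).
The predictive distribution for the next observation is Lomax; its mean is β/(α−1) = 6.5/14.8 = 0.4392.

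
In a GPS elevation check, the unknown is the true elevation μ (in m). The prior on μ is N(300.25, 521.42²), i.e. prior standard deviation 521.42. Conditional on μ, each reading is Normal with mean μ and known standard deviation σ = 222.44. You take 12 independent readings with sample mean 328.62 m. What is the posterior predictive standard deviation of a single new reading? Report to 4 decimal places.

231.3898

For Normal data with known variance σ², a Normal(μ₀, σ₀²) prior on μ is conjugate. Posterior precision = 1/σ₀² + n/σ²; posterior mean is the precision-weighted average of μ₀ and x̄.
σ₀² = 521.42² = 271878.8164, σ² = 222.44² = 49479.5536; σ² + n·σ₀² = 49479.5536 + 12·271878.8164 = 3312025.3504.
Posterior precision = 1/σ₀² + n/σ² = 1/271878.8164 + 12/49479.5536 = (σ² + n·σ₀²)/(σ₀²σ²) = 3312025.3504/(271878.8164·49479.5536); posterior variance σₙ² = σ₀²σ²/(σ² + n·σ₀²) = 271878.8164·49479.5536/3312025.3504 = 4061.696710.
Predictive variance for one new observation = σₙ² + σ² = 271878.8164·49479.5536/3312025.3504 + 49479.5536 = σ²·(σ₀² + 3312025.3504)/3312025.3504 = 49479.5536·3583904.1668/3312025.3504 = 53541.250310; SD = √(49479.5536·3583904.1668/3312025.3504) = 231.3898.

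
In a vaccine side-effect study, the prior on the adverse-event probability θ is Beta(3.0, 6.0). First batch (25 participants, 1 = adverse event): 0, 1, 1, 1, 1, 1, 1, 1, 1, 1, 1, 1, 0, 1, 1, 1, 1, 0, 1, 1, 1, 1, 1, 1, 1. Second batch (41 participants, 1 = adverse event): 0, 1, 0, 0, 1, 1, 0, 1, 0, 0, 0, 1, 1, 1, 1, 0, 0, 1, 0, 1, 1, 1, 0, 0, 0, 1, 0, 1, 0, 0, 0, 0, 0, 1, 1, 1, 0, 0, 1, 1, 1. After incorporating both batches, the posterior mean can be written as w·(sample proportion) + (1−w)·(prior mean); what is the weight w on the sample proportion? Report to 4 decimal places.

The Beta prior is conjugate to a Binomial/Bernoulli likelihood; the update adds successes to α and failures to β.
Total number of participants: n = 25 + 41 = 66.
Posterior mean = (α₀+k)/(α₀+β₀+n) = [n/(α₀+β₀+n)]·(k/n) + [(α₀+β₀)/(α₀+β₀+n)]·α₀/(α₀+β₀), so only n and the prior enter the weight.
The weight on the data is w = n/(α₀+β₀+n) = 66/(3.0+6.0+66) = 66/75.0 = 0.8800.

0.8800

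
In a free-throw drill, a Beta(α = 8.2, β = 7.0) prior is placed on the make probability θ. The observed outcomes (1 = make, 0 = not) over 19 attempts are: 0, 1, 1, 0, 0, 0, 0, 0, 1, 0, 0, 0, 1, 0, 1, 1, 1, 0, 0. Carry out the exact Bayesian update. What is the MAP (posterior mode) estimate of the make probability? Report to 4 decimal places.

The Beta prior is conjugate to a Binomial/Bernoulli likelihood; the update adds successes to α and failures to β.
Posterior: Beta(α+k, β+n−k) = Beta(8.2+7, 7.0+12) = Beta(15.2, 19.0).
Mode of Beta(a,b) for a,b>1 is (a−1)/(a+b−2) = 14.2/32.2 = 0.4410.

0.4410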